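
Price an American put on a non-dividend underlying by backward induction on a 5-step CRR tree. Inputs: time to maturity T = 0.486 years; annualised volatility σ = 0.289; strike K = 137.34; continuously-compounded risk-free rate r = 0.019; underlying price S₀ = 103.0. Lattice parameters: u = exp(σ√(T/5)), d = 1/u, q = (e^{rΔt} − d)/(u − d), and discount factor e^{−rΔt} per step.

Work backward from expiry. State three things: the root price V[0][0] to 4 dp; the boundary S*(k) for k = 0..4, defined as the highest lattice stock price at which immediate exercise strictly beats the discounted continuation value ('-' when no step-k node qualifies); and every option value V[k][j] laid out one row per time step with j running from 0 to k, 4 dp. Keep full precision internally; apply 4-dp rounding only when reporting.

Δt=0.09720  u=1.09429  d=0.91384  q=0.48773  discount=0.99815
step 5 (expiry): payoffs max(K−S,0) = 71.6976 58.7358 43.2146 24.6286 2.3727 0.0000
step 4: (k=4,j=0): S=71.8316, (K−S)⁺=65.5084, hold=65.2550 ⇒ V=65.5084 exercise | (k=4,j=1): S=86.0154, (K−S)⁺=51.3246, hold=51.0712 ⇒ V=51.3246 exercise | (k=4,j=2): S=103.0000, (K−S)⁺=34.3400, hold=34.0866 ⇒ V=34.3400 exercise | (k=4,j=3): S=123.3384, (K−S)⁺=14.0016, hold=13.7482 ⇒ V=14.0016 exercise | (k=4,j=4): S=147.6928, (K−S)⁺=0.0000, hold=1.2132 ⇒ V=1.2132 continue  boundary S*=123.3384
step 3: (k=3,j=0): S=78.6042, (K−S)⁺=58.7358, hold=58.4824 ⇒ V=58.7358 exercise | (k=3,j=1): S=94.1254, (K−S)⁺=43.2146, hold=42.9612 ⇒ V=43.2146 exercise | (k=3,j=2): S=112.7114, (K−S)⁺=24.6286, hold=24.3752 ⇒ V=24.6286 exercise | (k=3,j=3): S=134.9673, (K−S)⁺=2.3727, hold=7.7499 ⇒ V=7.7499 continue  boundary S*=112.7114
step 2: (k=2,j=0): S=86.0154, (K−S)⁺=51.3246, hold=51.0712 ⇒ V=51.3246 exercise | (k=2,j=1): S=103.0000, (K−S)⁺=34.3400, hold=34.0866 ⇒ V=34.3400 exercise | (k=2,j=2): S=123.3384, (K−S)⁺=14.0016, hold=16.3661 ⇒ V=16.3661 continue  boundary S*=103.0000
step 1: (k=1,j=0): S=94.1254, (K−S)⁺=43.2146, hold=42.9612 ⇒ V=43.2146 exercise | (k=1,j=1): S=112.7114, (K−S)⁺=24.6286, hold=25.5263 ⇒ V=25.5263 continue  boundary S*=94.1254
step 0: (k=0,j=0): S=103.0000, (K−S)⁺=34.3400, hold=34.5236 ⇒ V=34.5236 continue  boundary S*=-

price = 34.5236
boundary = - 94.1254 103.0000 112.7114 123.3384
tree:
34.5236
43.2146 25.5263
51.3246 34.3400 16.3661
58.7358 43.2146 24.6286 7.7499
65.5084 51.3246 34.3400 14.0016 1.2132
71.6976 58.7358 43.2146 24.6286 2.3727 0.0000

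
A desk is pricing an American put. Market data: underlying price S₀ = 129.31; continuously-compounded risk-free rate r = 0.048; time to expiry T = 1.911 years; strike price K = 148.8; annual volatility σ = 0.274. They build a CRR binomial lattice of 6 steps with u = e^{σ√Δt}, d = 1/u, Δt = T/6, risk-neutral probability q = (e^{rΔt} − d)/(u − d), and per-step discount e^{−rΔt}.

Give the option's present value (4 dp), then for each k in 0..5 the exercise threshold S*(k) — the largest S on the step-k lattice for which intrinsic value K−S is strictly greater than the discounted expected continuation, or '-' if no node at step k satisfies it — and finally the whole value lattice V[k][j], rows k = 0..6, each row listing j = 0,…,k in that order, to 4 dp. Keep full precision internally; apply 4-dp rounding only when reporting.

params: Δt=0.31850 u=1.16723 d=0.85673 q=0.51103 e^(-rΔt)=0.98483
t_6 payoffs: 97.6681 79.1365 53.8885 19.4900 0.0000 0.0000 0.0000
t_5: node(5,0) S=59.6827 payoff=89.1173 vs cont=86.8598 → 89.1173 [stop]  node(5,1) S=81.3134 payoff=67.4866 vs cont=65.2291 → 67.4866 [stop]  node(5,2) S=110.7836 payoff=38.0164 vs cont=35.7589 → 38.0164 [stop]  node(5,3) S=150.9346 payoff=0.0000 vs cont=9.3854 → 9.3854 [wait]  node(5,4) S=205.6375 payoff=0.0000 vs cont=0.0000 → 0.0000 [wait]  node(5,5) S=280.1662 payoff=0.0000 vs cont=0.0000 → 0.0000 [wait]  ⇒ S*(5)=110.7836
t_4: node(4,0) S=69.6635 payoff=79.1365 vs cont=76.8790 → 79.1365 [stop]  node(4,1) S=94.9115 payoff=53.8885 vs cont=51.6310 → 53.8885 [stop]  node(4,2) S=129.3100 payoff=19.4900 vs cont=23.0302 → 23.0302 [wait]  node(4,3) S=176.1755 payoff=0.0000 vs cont=4.5195 → 4.5195 [wait]  node(4,4) S=240.0264 payoff=0.0000 vs cont=0.0000 → 0.0000 [wait]  ⇒ S*(4)=94.9115
t_3: node(3,0) S=81.3134 payoff=67.4866 vs cont=65.2291 → 67.4866 [stop]  node(3,1) S=110.7836 payoff=38.0164 vs cont=37.5406 → 38.0164 [stop]  node(3,2) S=150.9346 payoff=0.0000 vs cont=13.3648 → 13.3648 [wait]  node(3,3) S=205.6375 payoff=0.0000 vs cont=2.1764 → 2.1764 [wait]  ⇒ S*(3)=110.7836
t_2: node(2,0) S=94.9115 payoff=53.8885 vs cont=51.6310 → 53.8885 [stop]  node(2,1) S=129.3100 payoff=19.4900 vs cont=25.0330 → 25.0330 [wait]  node(2,2) S=176.1755 payoff=0.0000 vs cont=7.5311 → 7.5311 [wait]  ⇒ S*(2)=94.9115
t_1: node(1,0) S=110.7836 payoff=38.0164 vs cont=38.5485 → 38.5485 [wait]  node(1,1) S=150.9346 payoff=0.0000 vs cont=15.8448 → 15.8448 [wait]  ⇒ S*(1)=-
t_0: node(0,0) S=129.3100 payoff=19.4900 vs cont=26.5374 → 26.5374 [wait]  ⇒ S*(0)=-

price = 26.5374
boundary = - - 94.9115 110.7836 94.9115 110.7836
tree:
26.5374
38.5485 15.8448
53.8885 25.0330 7.5311
67.4866 38.0164 13.3648 2.1764
79.1365 53.8885 23.0302 4.5195 0.0000
89.1173 67.4866 38.0164 9.3854 0.0000 0.0000
97.6681 79.1365 53.8885 19.4900 0.0000 0.0000 0.0000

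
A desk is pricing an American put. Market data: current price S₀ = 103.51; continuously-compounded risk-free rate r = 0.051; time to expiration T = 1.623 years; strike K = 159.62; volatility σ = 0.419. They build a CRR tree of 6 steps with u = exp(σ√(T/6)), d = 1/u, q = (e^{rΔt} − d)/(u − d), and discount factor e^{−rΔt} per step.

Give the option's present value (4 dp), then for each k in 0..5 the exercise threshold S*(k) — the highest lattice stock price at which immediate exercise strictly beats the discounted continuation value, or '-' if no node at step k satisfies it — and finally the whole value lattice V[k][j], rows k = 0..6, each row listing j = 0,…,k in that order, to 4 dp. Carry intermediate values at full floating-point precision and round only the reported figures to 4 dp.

Δt=0.27050, u=1.24349, d=0.80419, q=0.47736, disc=e^(-rΔt)=0.98630
k=6 terminal: V=max(K-S,0) → 131.6216 116.3272 92.6779 56.1100 0.0000 0.0000 0.0000
k=5: j=0 S=34.8156 intr=124.8044 cont=122.6174 V=124.8044[EX]; j=1 S=53.8341 intr=105.7859 cont=103.5990 V=105.7859[EX]; j=2 S=83.2417 intr=76.3783 cont=74.1914 V=76.3783[EX]; j=3 S=128.7134 intr=30.9066 cont=28.9238 V=30.9066[EX]; j=4 S=199.0247 intr=0.0000 cont=0.0000 V=0.0000[hold]; j=5 S=307.7444 intr=0.0000 cont=0.0000 V=0.0000[hold]  S*(5)=128.7134
k=4: j=0 S=43.2928 intr=116.3272 cont=114.1402 V=116.3272[EX]; j=1 S=66.9421 intr=92.6779 cont=90.4910 V=92.6779[EX]; j=2 S=103.5100 intr=56.1100 cont=53.9231 V=56.1100[EX]; j=3 S=160.0536 intr=0.0000 cont=15.9318 V=15.9318[hold]; j=4 S=247.4848 intr=0.0000 cont=0.0000 V=0.0000[hold]  S*(4)=103.5100
k=3: j=0 S=53.8341 intr=105.7859 cont=103.5990 V=105.7859[EX]; j=1 S=83.2417 intr=76.3783 cont=74.1914 V=76.3783[EX]; j=2 S=128.7134 intr=30.9066 cont=36.4247 V=36.4247[hold]; j=3 S=199.0247 intr=0.0000 cont=8.2126 V=8.2126[hold]  S*(3)=83.2417
k=2: j=0 S=66.9421 intr=92.6779 cont=90.4910 V=92.6779[EX]; j=1 S=103.5100 intr=56.1100 cont=56.5211 V=56.5211[hold]; j=2 S=160.0536 intr=0.0000 cont=22.6430 V=22.6430[hold]  S*(2)=66.9421
k=1: j=0 S=83.2417 intr=76.3783 cont=74.3850 V=76.3783[EX]; j=1 S=128.7134 intr=30.9066 cont=39.7964 V=39.7964[hold]  S*(1)=83.2417
k=0: j=0 S=103.5100 intr=56.1100 cont=58.1085 V=58.1085[hold]  S*(0)=-

price = 58.1085
boundary = - 83.2417 66.9421 83.2417 103.5100 128.7134
tree:
58.1085
76.3783 39.7964
92.6779 56.5211 22.6430
105.7859 76.3783 36.4247 8.2126
116.3272 92.6779 56.1100 15.9318 0.0000
124.8044 105.7859 76.3783 30.9066 0.0000 0.0000
131.6216 116.3272 92.6779 56.1100 0.0000 0.0000 0.0000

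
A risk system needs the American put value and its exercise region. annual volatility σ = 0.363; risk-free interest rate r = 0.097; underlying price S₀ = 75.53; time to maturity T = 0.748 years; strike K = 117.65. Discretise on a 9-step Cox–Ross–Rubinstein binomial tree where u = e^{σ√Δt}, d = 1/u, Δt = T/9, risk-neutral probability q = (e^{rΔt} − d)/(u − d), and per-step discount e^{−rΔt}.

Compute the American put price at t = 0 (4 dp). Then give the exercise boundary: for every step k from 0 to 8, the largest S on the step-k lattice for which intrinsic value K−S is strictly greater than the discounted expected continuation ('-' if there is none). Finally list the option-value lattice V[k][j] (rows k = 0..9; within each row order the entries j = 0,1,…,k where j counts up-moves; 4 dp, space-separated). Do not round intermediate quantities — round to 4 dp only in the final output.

Δt=0.08311, u=1.11032, d=0.90064, q=0.51246, disc=e^(-rΔt)=0.99197
k=9 terminal: V=max(K-S,0) → 88.2002 81.3439 72.8914 62.4710 49.6246 33.7874 14.2632 0.0000 0.0000 0.0000
k=8: j=0 S=32.6987 intr=84.9513 cont=84.0066 V=84.9513[EX]; j=1 S=40.3114 intr=77.3386 cont=76.3939 V=77.3386[EX]; j=2 S=49.6964 intr=67.9536 cont=67.0089 V=67.9536[EX]; j=3 S=61.2664 intr=56.3836 cont=55.4390 V=56.3836[EX]; j=4 S=75.5300 intr=42.1200 cont=41.1753 V=42.1200[EX]; j=5 S=93.1144 intr=24.5356 cont=23.5910 V=24.5356[EX]; j=6 S=114.7926 intr=2.8574 cont=6.8980 V=6.8980[hold]; j=7 S=141.5178 intr=0.0000 cont=0.0000 V=0.0000[hold]; j=8 S=174.4650 intr=0.0000 cont=0.0000 V=0.0000[hold]  S*(8)=93.1144
k=7: j=0 S=36.3061 intr=81.3439 cont=80.3993 V=81.3439[EX]; j=1 S=44.7586 intr=72.8914 cont=71.9467 V=72.8914[EX]; j=2 S=55.1790 intr=62.4710 cont=61.5264 V=62.4710[EX]; j=3 S=68.0254 intr=49.6246 cont=48.6800 V=49.6246[EX]; j=4 S=83.8626 intr=33.7874 cont=32.8428 V=33.7874[EX]; j=5 S=103.3868 intr=14.2632 cont=15.3725 V=15.3725[hold]; j=6 S=127.4566 intr=0.0000 cont=3.3360 V=3.3360[hold]; j=7 S=157.1302 intr=0.0000 cont=0.0000 V=0.0000[hold]  S*(7)=83.8626
k=6: j=0 S=40.3114 intr=77.3386 cont=76.3939 V=77.3386[EX]; j=1 S=49.6964 intr=67.9536 cont=67.0089 V=67.9536[EX]; j=2 S=61.2664 intr=56.3836 cont=55.4390 V=56.3836[EX]; j=3 S=75.5300 intr=42.1200 cont=41.1753 V=42.1200[EX]; j=4 S=93.1144 intr=24.5356 cont=24.1549 V=24.5356[EX]; j=5 S=114.7926 intr=2.8574 cont=9.1303 V=9.1303[hold]; j=6 S=141.5178 intr=0.0000 cont=1.6134 V=1.6134[hold]  S*(6)=93.1144
k=5: j=0 S=44.7586 intr=72.8914 cont=71.9467 V=72.8914[EX]; j=1 S=55.1790 intr=62.4710 cont=61.5264 V=62.4710[EX]; j=2 S=68.0254 intr=49.6246 cont=48.6800 V=49.6246[EX]; j=3 S=83.8626 intr=33.7874 cont=32.8428 V=33.7874[EX]; j=4 S=103.3868 intr=14.2632 cont=16.5073 V=16.5073[hold]; j=5 S=127.4566 intr=0.0000 cont=5.2358 V=5.2358[hold]  S*(5)=83.8626
k=4: j=0 S=49.6964 intr=67.9536 cont=67.0089 V=67.9536[EX]; j=1 S=61.2664 intr=56.3836 cont=55.4390 V=56.3836[EX]; j=2 S=75.5300 intr=42.1200 cont=41.1753 V=42.1200[EX]; j=3 S=93.1144 intr=24.5356 cont=24.7318 V=24.7318[hold]; j=4 S=114.7926 intr=2.8574 cont=10.6449 V=10.6449[hold]  S*(4)=75.5300
k=3: j=0 S=55.1790 intr=62.4710 cont=61.5264 V=62.4710[EX]; j=1 S=68.0254 intr=49.6246 cont=48.6800 V=49.6246[EX]; j=2 S=83.8626 intr=33.7874 cont=32.9425 V=33.7874[EX]; j=3 S=103.3868 intr=14.2632 cont=17.3721 V=17.3721[hold]  S*(3)=83.8626
k=2: j=0 S=61.2664 intr=56.3836 cont=55.4390 V=56.3836[EX]; j=1 S=75.5300 intr=42.1200 cont=41.1753 V=42.1200[EX]; j=2 S=93.1144 intr=24.5356 cont=25.1714 V=25.1714[hold]  S*(2)=75.5300
k=1: j=0 S=68.0254 intr=49.6246 cont=48.6800 V=49.6246[EX]; j=1 S=83.8626 intr=33.7874 cont=33.1660 V=33.7874[EX]  S*(1)=83.8626
k=0: j=0 S=75.5300 intr=42.1200 cont=41.1753 V=42.1200[EX]  S*(0)=75.5300

price = 42.1200
boundary = 75.5300 83.8626 75.5300 83.8626 75.5300 83.8626 93.1144 83.8626 93.1144
tree:
42.1200
49.6246 33.7874
56.3836 42.1200 25.1714
62.4710 49.6246 33.7874 17.3721
67.9536 56.3836 42.1200 24.7318 10.6449
72.8914 62.4710 49.6246 33.7874 16.5073 5.2358
77.3386 67.9536 56.3836 42.1200 24.5356 9.1303 1.6134
81.3439 72.8914 62.4710 49.6246 33.7874 15.3725 3.3360 0.0000
84.9513 77.3386 67.9536 56.3836 42.1200 24.5356 6.8980 0.0000 0.0000
88.2002 81.3439 72.8914 62.4710 49.6246 33.7874 14.2632 0.0000 0.0000 0.0000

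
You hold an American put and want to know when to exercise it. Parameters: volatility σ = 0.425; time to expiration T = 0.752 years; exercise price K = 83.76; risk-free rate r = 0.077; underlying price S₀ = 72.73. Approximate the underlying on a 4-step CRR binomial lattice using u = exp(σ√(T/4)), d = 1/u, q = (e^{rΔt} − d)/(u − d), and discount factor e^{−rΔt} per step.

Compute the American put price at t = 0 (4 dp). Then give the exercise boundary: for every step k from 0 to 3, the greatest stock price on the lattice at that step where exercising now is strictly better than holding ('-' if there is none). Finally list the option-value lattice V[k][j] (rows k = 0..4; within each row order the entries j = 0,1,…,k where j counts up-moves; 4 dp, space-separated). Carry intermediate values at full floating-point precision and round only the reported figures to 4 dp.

price = 15.9336
boundary = - - 50.3099 60.4900
tree:
15.9336
23.6552 8.4763
33.4501 14.2975 2.7500
41.9169 23.2700 5.5075 0.0000
48.9588 33.4501 11.0300 0.0000 0.0000

Δt=0.18800, u=1.20235, d=0.83171, q=0.49340, disc=e^(-rΔt)=0.98563
k=4 terminal: V=max(K-S,0) → 48.9588 33.4501 11.0300 0.0000 0.0000
k=3: j=0 S=41.8431 intr=41.9169 cont=40.7131 V=41.9169[EX]; j=1 S=60.4900 intr=23.2700 cont=22.0662 V=23.2700[EX]; j=2 S=87.4467 intr=0.0000 cont=5.5075 V=5.5075[hold]; j=3 S=126.4163 intr=0.0000 cont=0.0000 V=0.0000[hold]  S*(3)=60.4900
k=2: j=0 S=50.3099 intr=33.4501 cont=32.2463 V=33.4501[EX]; j=1 S=72.7300 intr=11.0300 cont=14.2975 V=14.2975[hold]; j=2 S=105.1413 intr=0.0000 cont=2.7500 V=2.7500[hold]  S*(2)=50.3099
k=1: j=0 S=60.4900 intr=23.2700 cont=23.6552 V=23.6552[hold]; j=1 S=87.4467 intr=0.0000 cont=8.4763 V=8.4763[hold]  S*(1)=-
k=0: j=0 S=72.7300 intr=11.0300 cont=15.9336 V=15.9336[hold]  S*(0)=-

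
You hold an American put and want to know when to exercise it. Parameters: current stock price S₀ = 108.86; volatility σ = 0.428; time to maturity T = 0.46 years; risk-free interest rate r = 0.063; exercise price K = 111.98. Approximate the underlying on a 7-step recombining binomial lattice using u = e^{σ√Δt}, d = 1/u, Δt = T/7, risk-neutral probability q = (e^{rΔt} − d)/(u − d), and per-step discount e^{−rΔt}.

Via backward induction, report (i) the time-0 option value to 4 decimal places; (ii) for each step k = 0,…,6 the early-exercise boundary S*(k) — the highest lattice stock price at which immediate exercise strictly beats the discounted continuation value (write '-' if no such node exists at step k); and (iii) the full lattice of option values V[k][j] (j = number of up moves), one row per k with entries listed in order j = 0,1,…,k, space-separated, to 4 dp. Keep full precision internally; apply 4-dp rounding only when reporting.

params: Δt=0.06571 u=1.11596 d=0.89609 q=0.49147 e^(-rΔt)=0.99587
t_7 payoffs: 61.4764 49.0843 33.6515 14.4319 0.0000 0.0000 0.0000 0.0000
t_6: node(6,0) S=56.3601 payoff=55.6199 vs cont=55.1573 → 55.6199 [stop]  node(6,1) S=70.1892 payoff=41.7908 vs cont=41.3281 → 41.7908 [stop]  node(6,2) S=87.4117 payoff=24.5683 vs cont=24.1057 → 24.5683 [stop]  node(6,3) S=108.8600 payoff=3.1200 vs cont=7.3088 → 7.3088 [wait]  node(6,4) S=135.5711 payoff=0.0000 vs cont=0.0000 → 0.0000 [wait]  node(6,5) S=168.8364 payoff=0.0000 vs cont=0.0000 → 0.0000 [wait]  node(6,6) S=210.2641 payoff=0.0000 vs cont=0.0000 → 0.0000 [wait]  ⇒ S*(6)=87.4117
t_5: node(5,0) S=62.8957 payoff=49.0843 vs cont=48.6216 → 49.0843 [stop]  node(5,1) S=78.3285 payoff=33.6515 vs cont=33.1888 → 33.6515 [stop]  node(5,2) S=97.5481 payoff=14.4319 vs cont=16.0194 → 16.0194 [wait]  node(5,3) S=121.4836 payoff=0.0000 vs cont=3.7014 → 3.7014 [wait]  node(5,4) S=151.2923 payoff=0.0000 vs cont=0.0000 → 0.0000 [wait]  node(5,5) S=188.4151 payoff=0.0000 vs cont=0.0000 → 0.0000 [wait]  ⇒ S*(5)=78.3285
t_4: node(4,0) S=70.1892 payoff=41.7908 vs cont=41.3281 → 41.7908 [stop]  node(4,1) S=87.4117 payoff=24.5683 vs cont=24.8827 → 24.8827 [wait]  node(4,2) S=108.8600 payoff=3.1200 vs cont=9.9243 → 9.9243 [wait]  node(4,3) S=135.5711 payoff=0.0000 vs cont=1.8745 → 1.8745 [wait]  node(4,4) S=168.8364 payoff=0.0000 vs cont=0.0000 → 0.0000 [wait]  ⇒ S*(4)=70.1892
t_3: node(3,0) S=78.3285 payoff=33.6515 vs cont=33.3427 → 33.6515 [stop]  node(3,1) S=97.5481 payoff=14.4319 vs cont=17.4587 → 17.4587 [wait]  node(3,2) S=121.4836 payoff=0.0000 vs cont=5.9435 → 5.9435 [wait]  node(3,3) S=151.2923 payoff=0.0000 vs cont=0.9493 → 0.9493 [wait]  ⇒ S*(3)=78.3285
t_2: node(2,0) S=87.4117 payoff=24.5683 vs cont=25.5871 → 25.5871 [wait]  node(2,1) S=108.8600 payoff=3.1200 vs cont=11.7506 → 11.7506 [wait]  node(2,2) S=135.5711 payoff=0.0000 vs cont=3.4746 → 3.4746 [wait]  ⇒ S*(2)=-
t_1: node(1,0) S=97.5481 payoff=14.4319 vs cont=18.7093 → 18.7093 [wait]  node(1,1) S=121.4836 payoff=0.0000 vs cont=7.6515 → 7.6515 [wait]  ⇒ S*(1)=-
t_0: node(0,0) S=108.8600 payoff=3.1200 vs cont=13.2199 → 13.2199 [wait]  ⇒ S*(0)=-

price = 13.2199
boundary = - - - 78.3285 70.1892 78.3285 87.4117
tree:
13.2199
18.7093 7.6515
25.5871 11.7506 3.4746
33.6515 17.4587 5.9435 0.9493
41.7908 24.8827 9.9243 1.8745 0.0000
49.0843 33.6515 16.0194 3.7014 0.0000 0.0000
55.6199 41.7908 24.5683 7.3088 0.0000 0.0000 0.0000
61.4764 49.0843 33.6515 14.4319 0.0000 0.0000 0.0000 0.0000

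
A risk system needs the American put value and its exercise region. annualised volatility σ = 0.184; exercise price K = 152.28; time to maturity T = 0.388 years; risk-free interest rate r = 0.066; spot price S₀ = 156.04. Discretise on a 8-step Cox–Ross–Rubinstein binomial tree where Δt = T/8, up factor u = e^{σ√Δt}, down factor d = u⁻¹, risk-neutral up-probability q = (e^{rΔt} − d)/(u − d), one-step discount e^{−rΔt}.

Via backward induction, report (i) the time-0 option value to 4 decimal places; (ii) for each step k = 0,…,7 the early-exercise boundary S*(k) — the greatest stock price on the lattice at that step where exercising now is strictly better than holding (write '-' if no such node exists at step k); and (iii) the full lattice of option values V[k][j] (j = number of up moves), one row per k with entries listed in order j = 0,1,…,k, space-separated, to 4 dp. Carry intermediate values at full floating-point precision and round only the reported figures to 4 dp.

price = 4.1228
boundary = - - - 138.1786 132.6913 138.1786 132.6913 138.1786
tree:
4.1228
6.4251 2.1013
9.6988 3.5540 0.8228
14.1014 5.8443 1.5399 0.1905
19.5887 9.2799 2.8259 0.4061 0.0000
24.8581 14.1014 5.0505 0.8657 0.0000 0.0000
29.9183 19.5887 8.6908 1.8454 0.0000 0.0000 0.0000
34.7775 24.8581 14.1014 3.9342 0.0000 0.0000 0.0000 0.0000
39.4437 29.9183 19.5887 8.3872 0.0000 0.0000 0.0000 0.0000 0.0000

params: Δt=0.04850 u=1.04135 d=0.96029 q=0.52942 e^(-rΔt)=0.99680
t_8 payoffs: 39.4437 29.9183 19.5887 8.3872 0.0000 0.0000 0.0000 0.0000 0.0000
t_7: node(7,0) S=117.5025 payoff=34.7775 vs cont=34.2908 → 34.7775 [stop]  node(7,1) S=127.4219 payoff=24.8581 vs cont=24.3715 → 24.8581 [stop]  node(7,2) S=138.1786 payoff=14.1014 vs cont=13.6147 → 14.1014 [stop]  node(7,3) S=149.8434 payoff=2.4366 vs cont=3.9342 → 3.9342 [wait]  node(7,4) S=162.4929 payoff=0.0000 vs cont=0.0000 → 0.0000 [wait]  node(7,5) S=176.2102 payoff=0.0000 vs cont=0.0000 → 0.0000 [wait]  node(7,6) S=191.0856 payoff=0.0000 vs cont=0.0000 → 0.0000 [wait]  node(7,7) S=207.2167 payoff=0.0000 vs cont=0.0000 → 0.0000 [wait]  ⇒ S*(7)=138.1786
t_6: node(6,0) S=122.3617 payoff=29.9183 vs cont=29.4316 → 29.9183 [stop]  node(6,1) S=132.6913 payoff=19.5887 vs cont=19.1021 → 19.5887 [stop]  node(6,2) S=143.8928 payoff=8.3872 vs cont=8.6908 → 8.6908 [wait]  node(6,3) S=156.0400 payoff=0.0000 vs cont=1.8454 → 1.8454 [wait]  node(6,4) S=169.2126 payoff=0.0000 vs cont=0.0000 → 0.0000 [wait]  node(6,5) S=183.4972 payoff=0.0000 vs cont=0.0000 → 0.0000 [wait]  node(6,6) S=198.9877 payoff=0.0000 vs cont=0.0000 → 0.0000 [wait]  ⇒ S*(6)=132.6913
t_5: node(5,0) S=127.4219 payoff=24.8581 vs cont=24.3715 → 24.8581 [stop]  node(5,1) S=138.1786 payoff=14.1014 vs cont=13.7750 → 14.1014 [stop]  node(5,2) S=149.8434 payoff=2.4366 vs cont=5.0505 → 5.0505 [wait]  node(5,3) S=162.4929 payoff=0.0000 vs cont=0.8657 → 0.8657 [wait]  node(5,4) S=176.2102 payoff=0.0000 vs cont=0.0000 → 0.0000 [wait]  node(5,5) S=191.0856 payoff=0.0000 vs cont=0.0000 → 0.0000 [wait]  ⇒ S*(5)=138.1786
t_4: node(4,0) S=132.6913 payoff=19.5887 vs cont=19.1021 → 19.5887 [stop]  node(4,1) S=143.8928 payoff=8.3872 vs cont=9.2799 → 9.2799 [wait]  node(4,2) S=156.0400 payoff=0.0000 vs cont=2.8259 → 2.8259 [wait]  node(4,3) S=169.2126 payoff=0.0000 vs cont=0.4061 → 0.4061 [wait]  node(4,4) S=183.4972 payoff=0.0000 vs cont=0.0000 → 0.0000 [wait]  ⇒ S*(4)=132.6913
t_3: node(3,0) S=138.1786 payoff=14.1014 vs cont=14.0859 → 14.1014 [stop]  node(3,1) S=149.8434 payoff=2.4366 vs cont=5.8443 → 5.8443 [wait]  node(3,2) S=162.4929 payoff=0.0000 vs cont=1.5399 → 1.5399 [wait]  node(3,3) S=176.2102 payoff=0.0000 vs cont=0.1905 → 0.1905 [wait]  ⇒ S*(3)=138.1786
t_2: node(2,0) S=143.8928 payoff=8.3872 vs cont=9.6988 → 9.6988 [wait]  node(2,1) S=156.0400 payoff=0.0000 vs cont=3.5540 → 3.5540 [wait]  node(2,2) S=169.2126 payoff=0.0000 vs cont=0.8228 → 0.8228 [wait]  ⇒ S*(2)=-
t_1: node(1,0) S=149.8434 payoff=2.4366 vs cont=6.4251 → 6.4251 [wait]  node(1,1) S=162.4929 payoff=0.0000 vs cont=2.1013 → 2.1013 [wait]  ⇒ S*(1)=-
t_0: node(0,0) S=156.0400 payoff=0.0000 vs cont=4.1228 → 4.1228 [wait]  ⇒ S*(0)=-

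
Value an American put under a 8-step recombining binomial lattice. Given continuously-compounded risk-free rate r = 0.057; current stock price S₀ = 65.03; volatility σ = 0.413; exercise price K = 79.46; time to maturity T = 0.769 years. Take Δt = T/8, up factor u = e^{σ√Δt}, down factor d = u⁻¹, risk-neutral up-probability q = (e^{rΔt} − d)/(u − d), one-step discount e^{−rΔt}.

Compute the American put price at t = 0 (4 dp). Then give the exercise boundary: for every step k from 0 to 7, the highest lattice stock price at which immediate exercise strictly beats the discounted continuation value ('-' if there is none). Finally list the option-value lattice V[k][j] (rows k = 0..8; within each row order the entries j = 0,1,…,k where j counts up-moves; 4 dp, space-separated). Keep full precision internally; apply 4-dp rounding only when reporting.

price = 17.4450
boundary = - - 50.3378 44.2878 50.3378 57.2142 50.3378 57.2142
tree:
17.4450
22.9109 11.9388
29.1222 16.6884 7.1180
35.1722 22.5033 10.8095 3.3468
40.4951 29.1222 15.8511 5.6715 0.9594
45.1782 35.1722 22.2458 9.3580 1.8893 0.0000
49.2984 40.4951 29.1222 14.8626 3.7207 0.0000 0.0000
52.9235 45.1782 35.1722 22.2458 7.3273 0.0000 0.0000 0.0000
56.1128 49.2984 40.4951 29.1222 14.4300 0.0000 0.0000 0.0000 0.0000

Δt=0.09613, u=1.13661, d=0.87981, q=0.48943, disc=e^(-rΔt)=0.99454
k=8 terminal: V=max(K-S,0) → 56.1128 49.2984 40.4951 29.1222 14.4300 0.0000 0.0000 0.0000 0.0000
k=7: j=0 S=26.5365 intr=52.9235 cont=52.4893 V=52.9235[EX]; j=1 S=34.2818 intr=45.1782 cont=44.7440 V=45.1782[EX]; j=2 S=44.2878 intr=35.1722 cont=34.7380 V=35.1722[EX]; j=3 S=57.2142 intr=22.2458 cont=21.8116 V=22.2458[EX]; j=4 S=73.9135 intr=5.5465 cont=7.3273 V=7.3273[hold]; j=5 S=95.4869 intr=0.0000 cont=0.0000 V=0.0000[hold]; j=6 S=123.3569 intr=0.0000 cont=0.0000 V=0.0000[hold]; j=7 S=159.3615 intr=0.0000 cont=0.0000 V=0.0000[hold]  S*(7)=57.2142
k=6: j=0 S=30.1616 intr=49.2984 cont=48.8642 V=49.2984[EX]; j=1 S=38.9649 intr=40.4951 cont=40.0609 V=40.4951[EX]; j=2 S=50.3378 intr=29.1222 cont=28.6881 V=29.1222[EX]; j=3 S=65.0300 intr=14.4300 cont=14.8626 V=14.8626[hold]; j=4 S=84.0105 intr=0.0000 cont=3.7207 V=3.7207[hold]; j=5 S=108.5309 intr=0.0000 cont=0.0000 V=0.0000[hold]; j=6 S=140.2082 intr=0.0000 cont=0.0000 V=0.0000[hold]  S*(6)=50.3378
k=5: j=0 S=34.2818 intr=45.1782 cont=44.7440 V=45.1782[EX]; j=1 S=44.2878 intr=35.1722 cont=34.7380 V=35.1722[EX]; j=2 S=57.2142 intr=22.2458 cont=22.0222 V=22.2458[EX]; j=3 S=73.9135 intr=5.5465 cont=9.3580 V=9.3580[hold]; j=4 S=95.4869 intr=0.0000 cont=1.8893 V=1.8893[hold]; j=5 S=123.3569 intr=0.0000 cont=0.0000 V=0.0000[hold]  S*(5)=57.2142
k=4: j=0 S=38.9649 intr=40.4951 cont=40.0609 V=40.4951[EX]; j=1 S=50.3378 intr=29.1222 cont=28.6881 V=29.1222[EX]; j=2 S=65.0300 intr=14.4300 cont=15.8511 V=15.8511[hold]; j=3 S=84.0105 intr=0.0000 cont=5.6715 V=5.6715[hold]; j=4 S=108.5309 intr=0.0000 cont=0.9594 V=0.9594[hold]  S*(4)=50.3378
k=3: j=0 S=44.2878 intr=35.1722 cont=34.7380 V=35.1722[EX]; j=1 S=57.2142 intr=22.2458 cont=22.5033 V=22.5033[hold]; j=2 S=73.9135 intr=5.5465 cont=10.8095 V=10.8095[hold]; j=3 S=95.4869 intr=0.0000 cont=3.3468 V=3.3468[hold]  S*(3)=44.2878
k=2: j=0 S=50.3378 intr=29.1222 cont=28.8134 V=29.1222[EX]; j=1 S=65.0300 intr=14.4300 cont=16.6884 V=16.6884[hold]; j=2 S=84.0105 intr=0.0000 cont=7.1180 V=7.1180[hold]  S*(2)=50.3378
k=1: j=0 S=57.2142 intr=22.2458 cont=22.9109 V=22.9109[hold]; j=1 S=73.9135 intr=5.5465 cont=11.9388 V=11.9388[hold]  S*(1)=-
k=0: j=0 S=65.0300 intr=14.4300 cont=17.4450 V=17.4450[hold]  S*(0)=-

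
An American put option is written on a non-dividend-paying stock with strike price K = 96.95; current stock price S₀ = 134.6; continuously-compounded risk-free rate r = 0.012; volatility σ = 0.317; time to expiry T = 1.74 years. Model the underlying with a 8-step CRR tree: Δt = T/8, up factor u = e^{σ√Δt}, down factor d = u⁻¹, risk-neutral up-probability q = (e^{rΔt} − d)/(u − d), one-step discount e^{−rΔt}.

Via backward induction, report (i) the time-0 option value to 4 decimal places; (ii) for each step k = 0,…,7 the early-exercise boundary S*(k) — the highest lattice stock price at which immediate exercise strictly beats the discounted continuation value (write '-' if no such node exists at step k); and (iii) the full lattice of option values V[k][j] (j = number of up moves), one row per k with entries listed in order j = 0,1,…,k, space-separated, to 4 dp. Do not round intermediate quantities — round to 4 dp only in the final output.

price = 5.0896
boundary = - - - - - 64.2713 55.4385 64.2713
tree:
5.0896
7.8304 2.0508
11.7698 3.4654 0.4791
17.1929 5.7665 0.9096 0.0000
24.2376 9.4048 1.7270 0.0000 0.0000
32.6787 14.9258 3.2788 0.0000 0.0000 0.0000
41.5115 22.7750 6.2250 0.0000 0.0000 0.0000 0.0000
49.1304 32.6787 11.8186 0.0000 0.0000 0.0000 0.0000 0.0000
55.7023 41.5115 22.4386 0.0000 0.0000 0.0000 0.0000 0.0000 0.0000

Δt=0.21750, u=1.15933, d=0.86257, q=0.47191, disc=e^(-rΔt)=0.99739
k=8 terminal: V=max(K-S,0) → 55.7023 41.5115 22.4386 0.0000 0.0000 0.0000 0.0000 0.0000 0.0000
k=7: j=0 S=47.8196 intr=49.1304 cont=48.8777 V=49.1304[EX]; j=1 S=64.2713 intr=32.6787 cont=32.4260 V=32.6787[EX]; j=2 S=86.3830 intr=10.5670 cont=11.8186 V=11.8186[hold]; j=3 S=116.1019 intr=0.0000 cont=0.0000 V=0.0000[hold]; j=4 S=156.0453 intr=0.0000 cont=0.0000 V=0.0000[hold]; j=5 S=209.7307 intr=0.0000 cont=0.0000 V=0.0000[hold]; j=6 S=281.8859 intr=0.0000 cont=0.0000 V=0.0000[hold]; j=7 S=378.8651 intr=0.0000 cont=0.0000 V=0.0000[hold]  S*(7)=64.2713
k=6: j=0 S=55.4385 intr=41.5115 cont=41.2588 V=41.5115[EX]; j=1 S=74.5114 intr=22.4386 cont=22.7750 V=22.7750[hold]; j=2 S=100.1460 intr=0.0000 cont=6.2250 V=6.2250[hold]; j=3 S=134.6000 intr=0.0000 cont=0.0000 V=0.0000[hold]; j=4 S=180.9074 intr=0.0000 cont=0.0000 V=0.0000[hold]; j=5 S=243.1463 intr=0.0000 cont=0.0000 V=0.0000[hold]; j=6 S=326.7976 intr=0.0000 cont=0.0000 V=0.0000[hold]  S*(6)=55.4385
k=5: j=0 S=64.2713 intr=32.6787 cont=32.5844 V=32.6787[EX]; j=1 S=86.3830 intr=10.5670 cont=14.9258 V=14.9258[hold]; j=2 S=116.1019 intr=0.0000 cont=3.2788 V=3.2788[hold]; j=3 S=156.0453 intr=0.0000 cont=0.0000 V=0.0000[hold]; j=4 S=209.7307 intr=0.0000 cont=0.0000 V=0.0000[hold]; j=5 S=281.8859 intr=0.0000 cont=0.0000 V=0.0000[hold]  S*(5)=64.2713
k=4: j=0 S=74.5114 intr=22.4386 cont=24.2376 V=24.2376[hold]; j=1 S=100.1460 intr=0.0000 cont=9.4048 V=9.4048[hold]; j=2 S=134.6000 intr=0.0000 cont=1.7270 V=1.7270[hold]; j=3 S=180.9074 intr=0.0000 cont=0.0000 V=0.0000[hold]; j=4 S=243.1463 intr=0.0000 cont=0.0000 V=0.0000[hold]  S*(4)=-
k=3: j=0 S=86.3830 intr=10.5670 cont=17.1929 V=17.1929[hold]; j=1 S=116.1019 intr=0.0000 cont=5.7665 V=5.7665[hold]; j=2 S=156.0453 intr=0.0000 cont=0.9096 V=0.9096[hold]; j=3 S=209.7307 intr=0.0000 cont=0.0000 V=0.0000[hold]  S*(3)=-
k=2: j=0 S=100.1460 intr=0.0000 cont=11.7698 V=11.7698[hold]; j=1 S=134.6000 intr=0.0000 cont=3.4654 V=3.4654[hold]; j=2 S=180.9074 intr=0.0000 cont=0.4791 V=0.4791[hold]  S*(2)=-
k=1: j=0 S=116.1019 intr=0.0000 cont=7.8304 V=7.8304[hold]; j=1 S=156.0453 intr=0.0000 cont=2.0508 V=2.0508[hold]  S*(1)=-
k=0: j=0 S=134.6000 intr=0.0000 cont=5.0896 V=5.0896[hold]  S*(0)=-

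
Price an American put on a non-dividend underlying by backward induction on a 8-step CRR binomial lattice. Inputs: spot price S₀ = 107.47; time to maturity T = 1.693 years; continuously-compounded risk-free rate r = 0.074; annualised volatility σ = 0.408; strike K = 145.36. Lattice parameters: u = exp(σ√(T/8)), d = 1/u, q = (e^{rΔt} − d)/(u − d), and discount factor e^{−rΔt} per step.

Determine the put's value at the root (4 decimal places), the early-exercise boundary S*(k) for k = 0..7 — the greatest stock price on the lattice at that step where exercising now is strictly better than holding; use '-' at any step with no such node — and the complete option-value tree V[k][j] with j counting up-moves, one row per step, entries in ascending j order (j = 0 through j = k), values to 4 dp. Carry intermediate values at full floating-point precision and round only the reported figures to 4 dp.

Δt=0.21163  u=1.20646  d=0.82887  q=0.49502  discount=0.98446
step 8 (expiry): payoffs max(K−S,0) = 121.4168 110.5096 94.6336 71.5252 37.8900 0.0000 0.0000 0.0000 0.0000
step 7: (k=7,j=0): S=28.8865, (K−S)⁺=116.4735, hold=114.2149 ⇒ V=116.4735 exercise | (k=7,j=1): S=42.0457, (K−S)⁺=103.3143, hold=101.0557 ⇒ V=103.3143 exercise | (k=7,j=2): S=61.1995, (K−S)⁺=84.1605, hold=81.9019 ⇒ V=84.1605 exercise | (k=7,j=3): S=89.0787, (K−S)⁺=56.2813, hold=54.0226 ⇒ V=56.2813 exercise | (k=7,j=4): S=129.6583, (K−S)⁺=15.7017, hold=18.8366 ⇒ V=18.8366 continue | (k=7,j=5): S=188.7239, (K−S)⁺=0.0000, hold=0.0000 ⇒ V=0.0000 continue | (k=7,j=6): S=274.6966, (K−S)⁺=0.0000, hold=0.0000 ⇒ V=0.0000 continue | (k=7,j=7): S=399.8340, (K−S)⁺=0.0000, hold=0.0000 ⇒ V=0.0000 continue  boundary S*=89.0787
step 6: (k=6,j=0): S=34.8504, (K−S)⁺=110.5096, hold=108.2509 ⇒ V=110.5096 exercise | (k=6,j=1): S=50.7264, (K−S)⁺=94.6336, hold=92.3749 ⇒ V=94.6336 exercise | (k=6,j=2): S=73.8348, (K−S)⁺=71.5252, hold=69.2666 ⇒ V=71.5252 exercise | (k=6,j=3): S=107.4700, (K−S)⁺=37.8900, hold=37.1591 ⇒ V=37.8900 exercise | (k=6,j=4): S=156.4277, (K−S)⁺=0.0000, hold=9.3644 ⇒ V=9.3644 continue | (k=6,j=5): S=227.6880, (K−S)⁺=0.0000, hold=0.0000 ⇒ V=0.0000 continue | (k=6,j=6): S=331.4107, (K−S)⁺=0.0000, hold=0.0000 ⇒ V=0.0000 continue  boundary S*=107.4700
step 5: (k=5,j=0): S=42.0457, (K−S)⁺=103.3143, hold=101.0557 ⇒ V=103.3143 exercise | (k=5,j=1): S=61.1995, (K−S)⁺=84.1605, hold=81.9019 ⇒ V=84.1605 exercise | (k=5,j=2): S=89.0787, (K−S)⁺=56.2813, hold=54.0226 ⇒ V=56.2813 exercise | (k=5,j=3): S=129.6583, (K−S)⁺=15.7017, hold=23.4001 ⇒ V=23.4001 continue | (k=5,j=4): S=188.7239, (K−S)⁺=0.0000, hold=4.6554 ⇒ V=4.6554 continue | (k=5,j=5): S=274.6966, (K−S)⁺=0.0000, hold=0.0000 ⇒ V=0.0000 continue  boundary S*=89.0787
step 4: (k=4,j=0): S=50.7264, (K−S)⁺=94.6336, hold=92.3749 ⇒ V=94.6336 exercise | (k=4,j=1): S=73.8348, (K−S)⁺=71.5252, hold=69.2666 ⇒ V=71.5252 exercise | (k=4,j=2): S=107.4700, (K−S)⁺=37.8900, hold=39.3830 ⇒ V=39.3830 continue | (k=4,j=3): S=156.4277, (K−S)⁺=0.0000, hold=13.9017 ⇒ V=13.9017 continue | (k=4,j=4): S=227.6880, (K−S)⁺=0.0000, hold=2.3144 ⇒ V=2.3144 continue  boundary S*=73.8348
step 3: (k=3,j=0): S=61.1995, (K−S)⁺=84.1605, hold=81.9019 ⇒ V=84.1605 exercise | (k=3,j=1): S=89.0787, (K−S)⁺=56.2813, hold=54.7502 ⇒ V=56.2813 exercise | (k=3,j=2): S=129.6583, (K−S)⁺=15.7017, hold=26.3534 ⇒ V=26.3534 continue | (k=3,j=3): S=188.7239, (K−S)⁺=0.0000, hold=8.0389 ⇒ V=8.0389 continue  boundary S*=89.0787
step 2: (k=2,j=0): S=73.8348, (K−S)⁺=71.5252, hold=69.2666 ⇒ V=71.5252 exercise | (k=2,j=1): S=107.4700, (K−S)⁺=37.8900, hold=40.8222 ⇒ V=40.8222 continue | (k=2,j=2): S=156.4277, (K−S)⁺=0.0000, hold=17.0189 ⇒ V=17.0189 continue  boundary S*=73.8348
step 1: (k=1,j=0): S=89.0787, (K−S)⁺=56.2813, hold=55.4516 ⇒ V=56.2813 exercise | (k=1,j=1): S=129.6583, (K−S)⁺=15.7017, hold=28.5880 ⇒ V=28.5880 continue  boundary S*=89.0787
step 0: (k=0,j=0): S=107.4700, (K−S)⁺=37.8900, hold=41.9112 ⇒ V=41.9112 continue  boundary S*=-

price = 41.9112
boundary = - 89.0787 73.8348 89.0787 73.8348 89.0787 107.4700 89.0787
tree:
41.9112
56.2813 28.5880
71.5252 40.8222 17.0189
84.1605 56.2813 26.3534 8.0389
94.6336 71.5252 39.3830 13.9017 2.3144
103.3143 84.1605 56.2813 23.4001 4.6554 0.0000
110.5096 94.6336 71.5252 37.8900 9.3644 0.0000 0.0000
116.4735 103.3143 84.1605 56.2813 18.8366 0.0000 0.0000 0.0000
121.4168 110.5096 94.6336 71.5252 37.8900 0.0000 0.0000 0.0000 0.0000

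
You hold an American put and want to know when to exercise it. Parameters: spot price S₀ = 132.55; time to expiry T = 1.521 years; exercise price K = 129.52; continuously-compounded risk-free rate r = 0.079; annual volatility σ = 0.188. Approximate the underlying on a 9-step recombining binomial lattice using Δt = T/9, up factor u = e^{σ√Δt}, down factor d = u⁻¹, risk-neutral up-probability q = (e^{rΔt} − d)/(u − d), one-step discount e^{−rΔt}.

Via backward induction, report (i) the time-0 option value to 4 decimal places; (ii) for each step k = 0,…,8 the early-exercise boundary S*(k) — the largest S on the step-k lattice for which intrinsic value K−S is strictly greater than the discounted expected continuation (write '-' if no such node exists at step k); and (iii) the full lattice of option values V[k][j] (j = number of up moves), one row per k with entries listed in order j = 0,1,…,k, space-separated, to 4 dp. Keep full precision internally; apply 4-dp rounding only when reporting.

params: Δt=0.16900 u=1.08035 d=0.92563 q=0.56755 e^(-rΔt)=0.98674
t_9 payoffs: 63.4057 52.3541 39.4552 24.4001 6.8284 0.0000 0.0000 0.0000 0.0000 0.0000
t_8: node(8,0) S=71.4267 payoff=58.0933 vs cont=56.3756 → 58.0933 [stop]  node(8,1) S=83.3662 payoff=46.1538 vs cont=44.4360 → 46.1538 [stop]  node(8,2) S=97.3016 payoff=32.2184 vs cont=30.5006 → 32.2184 [stop]  node(8,3) S=113.5664 payoff=15.9536 vs cont=14.2359 → 15.9536 [stop]  node(8,4) S=132.5500 payoff=0.0000 vs cont=2.9137 → 2.9137 [wait]  node(8,5) S=154.7069 payoff=0.0000 vs cont=0.0000 → 0.0000 [wait]  node(8,6) S=180.5674 payoff=0.0000 vs cont=0.0000 → 0.0000 [wait]  node(8,7) S=210.7508 payoff=0.0000 vs cont=0.0000 → 0.0000 [wait]  node(8,8) S=245.9796 payoff=0.0000 vs cont=0.0000 → 0.0000 [wait]  ⇒ S*(8)=113.5664
t_7: node(7,0) S=77.1659 payoff=52.3541 vs cont=50.6364 → 52.3541 [stop]  node(7,1) S=90.0648 payoff=39.4552 vs cont=37.7375 → 39.4552 [stop]  node(7,2) S=105.1199 payoff=24.4001 vs cont=22.6824 → 24.4001 [stop]  node(7,3) S=122.6916 payoff=6.8284 vs cont=8.4393 → 8.4393 [wait]  node(7,4) S=143.2005 payoff=0.0000 vs cont=1.2433 → 1.2433 [wait]  node(7,5) S=167.1377 payoff=0.0000 vs cont=0.0000 → 0.0000 [wait]  node(7,6) S=195.0762 payoff=0.0000 vs cont=0.0000 → 0.0000 [wait]  node(7,7) S=227.6848 payoff=0.0000 vs cont=0.0000 → 0.0000 [wait]  ⇒ S*(7)=105.1199
t_6: node(6,0) S=83.3662 payoff=46.1538 vs cont=44.4360 → 46.1538 [stop]  node(6,1) S=97.3016 payoff=32.2184 vs cont=30.5006 → 32.2184 [stop]  node(6,2) S=113.5664 payoff=15.9536 vs cont=15.1380 → 15.9536 [stop]  node(6,3) S=132.5500 payoff=0.0000 vs cont=4.2974 → 4.2974 [wait]  node(6,4) S=154.7069 payoff=0.0000 vs cont=0.5305 → 0.5305 [wait]  node(6,5) S=180.5674 payoff=0.0000 vs cont=0.0000 → 0.0000 [wait]  node(6,6) S=210.7508 payoff=0.0000 vs cont=0.0000 → 0.0000 [wait]  ⇒ S*(6)=113.5664
t_5: node(5,0) S=90.0648 payoff=39.4552 vs cont=37.7375 → 39.4552 [stop]  node(5,1) S=105.1199 payoff=24.4001 vs cont=22.6824 → 24.4001 [stop]  node(5,2) S=122.6916 payoff=6.8284 vs cont=9.2142 → 9.2142 [wait]  node(5,3) S=143.2005 payoff=0.0000 vs cont=2.1309 → 2.1309 [wait]  node(5,4) S=167.1377 payoff=0.0000 vs cont=0.2264 → 0.2264 [wait]  node(5,5) S=195.0762 payoff=0.0000 vs cont=0.0000 → 0.0000 [wait]  ⇒ S*(5)=105.1199
t_4: node(4,0) S=97.3016 payoff=32.2184 vs cont=30.5006 → 32.2184 [stop]  node(4,1) S=113.5664 payoff=15.9536 vs cont=15.5720 → 15.9536 [stop]  node(4,2) S=132.5500 payoff=0.0000 vs cont=5.1252 → 5.1252 [wait]  node(4,3) S=154.7069 payoff=0.0000 vs cont=1.0361 → 1.0361 [wait]  node(4,4) S=180.5674 payoff=0.0000 vs cont=0.0966 → 0.0966 [wait]  ⇒ S*(4)=113.5664
t_3: node(3,0) S=105.1199 payoff=24.4001 vs cont=22.6824 → 24.4001 [stop]  node(3,1) S=122.6916 payoff=6.8284 vs cont=9.6778 → 9.6778 [wait]  node(3,2) S=143.2005 payoff=0.0000 vs cont=2.7672 → 2.7672 [wait]  node(3,3) S=167.1377 payoff=0.0000 vs cont=0.4962 → 0.4962 [wait]  ⇒ S*(3)=105.1199
t_2: node(2,0) S=113.5664 payoff=15.9536 vs cont=15.8316 → 15.9536 [stop]  node(2,1) S=132.5500 payoff=0.0000 vs cont=5.6793 → 5.6793 [wait]  node(2,2) S=154.7069 payoff=0.0000 vs cont=1.4587 → 1.4587 [wait]  ⇒ S*(2)=113.5664
t_1: node(1,0) S=122.6916 payoff=6.8284 vs cont=9.9881 → 9.9881 [wait]  node(1,1) S=143.2005 payoff=0.0000 vs cont=3.2403 → 3.2403 [wait]  ⇒ S*(1)=-
t_0: node(0,0) S=132.5500 payoff=0.0000 vs cont=6.0767 → 6.0767 [wait]  ⇒ S*(0)=-

price = 6.0767
boundary = - - 113.5664 105.1199 113.5664 105.1199 113.5664 105.1199 113.5664
tree:
6.0767
9.9881 3.2403
15.9536 5.6793 1.4587
24.4001 9.6778 2.7672 0.4962
32.2184 15.9536 5.1252 1.0361 0.0966
39.4552 24.4001 9.2142 2.1309 0.2264 0.0000
46.1538 32.2184 15.9536 4.2974 0.5305 0.0000 0.0000
52.3541 39.4552 24.4001 8.4393 1.2433 0.0000 0.0000 0.0000
58.0933 46.1538 32.2184 15.9536 2.9137 0.0000 0.0000 0.0000 0.0000
63.4057 52.3541 39.4552 24.4001 6.8284 0.0000 0.0000 0.0000 0.0000 0.0000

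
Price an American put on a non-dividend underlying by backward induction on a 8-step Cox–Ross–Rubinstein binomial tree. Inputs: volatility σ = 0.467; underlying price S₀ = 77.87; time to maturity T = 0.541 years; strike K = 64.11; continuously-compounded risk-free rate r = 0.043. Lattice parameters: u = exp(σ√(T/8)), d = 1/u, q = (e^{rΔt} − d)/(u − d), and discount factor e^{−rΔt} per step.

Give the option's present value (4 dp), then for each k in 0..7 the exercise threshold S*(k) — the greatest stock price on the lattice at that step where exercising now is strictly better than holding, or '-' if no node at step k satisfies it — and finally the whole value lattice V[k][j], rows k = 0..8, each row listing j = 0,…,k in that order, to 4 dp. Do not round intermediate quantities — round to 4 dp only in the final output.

params: Δt=0.06763 u=1.12912 d=0.88564 q=0.48164 e^(-rΔt)=0.99710
t_8 payoffs: 34.6362 26.5332 16.2026 3.0317 0.0000 0.0000 0.0000 0.0000 0.0000
t_7: node(7,0) S=33.2796 payoff=30.8304 vs cont=30.6443 → 30.8304 [stop]  node(7,1) S=42.4288 payoff=21.6812 vs cont=21.4950 → 21.6812 [stop]  node(7,2) S=54.0935 payoff=10.0165 vs cont=9.8304 → 10.0165 [stop]  node(7,3) S=68.9649 payoff=0.0000 vs cont=1.5670 → 1.5670 [wait]  node(7,4) S=87.9249 payoff=0.0000 vs cont=0.0000 → 0.0000 [wait]  node(7,5) S=112.0974 payoff=0.0000 vs cont=0.0000 → 0.0000 [wait]  node(7,6) S=142.9154 payoff=0.0000 vs cont=0.0000 → 0.0000 [wait]  node(7,7) S=182.2060 payoff=0.0000 vs cont=0.0000 → 0.0000 [wait]  ⇒ S*(7)=54.0935
t_6: node(6,0) S=37.5768 payoff=26.5332 vs cont=26.3471 → 26.5332 [stop]  node(6,1) S=47.9074 payoff=16.2026 vs cont=16.0164 → 16.2026 [stop]  node(6,2) S=61.0783 payoff=3.0317 vs cont=5.9297 → 5.9297 [wait]  node(6,3) S=77.8700 payoff=0.0000 vs cont=0.8099 → 0.8099 [wait]  node(6,4) S=99.2782 payoff=0.0000 vs cont=0.0000 → 0.0000 [wait]  node(6,5) S=126.5719 payoff=0.0000 vs cont=0.0000 → 0.0000 [wait]  node(6,6) S=161.3693 payoff=0.0000 vs cont=0.0000 → 0.0000 [wait]  ⇒ S*(6)=47.9074
t_5: node(5,0) S=42.4288 payoff=21.6812 vs cont=21.4950 → 21.6812 [stop]  node(5,1) S=54.0935 payoff=10.0165 vs cont=11.2221 → 11.2221 [wait]  node(5,2) S=68.9649 payoff=0.0000 vs cont=3.4537 → 3.4537 [wait]  node(5,3) S=87.9249 payoff=0.0000 vs cont=0.4186 → 0.4186 [wait]  node(5,4) S=112.0974 payoff=0.0000 vs cont=0.0000 → 0.0000 [wait]  node(5,5) S=142.9154 payoff=0.0000 vs cont=0.0000 → 0.0000 [wait]  ⇒ S*(5)=42.4288
t_4: node(4,0) S=47.9074 payoff=16.2026 vs cont=16.5953 → 16.5953 [wait]  node(4,1) S=61.0783 payoff=3.0317 vs cont=7.4588 → 7.4588 [wait]  node(4,2) S=77.8700 payoff=0.0000 vs cont=1.9861 → 1.9861 [wait]  node(4,3) S=99.2782 payoff=0.0000 vs cont=0.2164 → 0.2164 [wait]  node(4,4) S=126.5719 payoff=0.0000 vs cont=0.0000 → 0.0000 [wait]  ⇒ S*(4)=-
t_3: node(3,0) S=54.0935 payoff=10.0165 vs cont=12.1595 → 12.1595 [wait]  node(3,1) S=68.9649 payoff=0.0000 vs cont=4.8090 → 4.8090 [wait]  node(3,2) S=87.9249 payoff=0.0000 vs cont=1.1304 → 1.1304 [wait]  node(3,3) S=112.0974 payoff=0.0000 vs cont=0.1118 → 0.1118 [wait]  ⇒ S*(3)=-
t_2: node(2,0) S=61.0783 payoff=3.0317 vs cont=8.5942 → 8.5942 [wait]  node(2,1) S=77.8700 payoff=0.0000 vs cont=3.0284 → 3.0284 [wait]  node(2,2) S=99.2782 payoff=0.0000 vs cont=0.6380 → 0.6380 [wait]  ⇒ S*(2)=-
t_1: node(1,0) S=68.9649 payoff=0.0000 vs cont=5.8963 → 5.8963 [wait]  node(1,1) S=87.9249 payoff=0.0000 vs cont=1.8717 → 1.8717 [wait]  ⇒ S*(1)=-
t_0: node(0,0) S=77.8700 payoff=0.0000 vs cont=3.9464 → 3.9464 [wait]  ⇒ S*(0)=-

price = 3.9464
boundary = - - - - - 42.4288 47.9074 54.0935
tree:
3.9464
5.8963 1.8717
8.5942 3.0284 0.6380
12.1595 4.8090 1.1304 0.1118
16.5953 7.4588 1.9861 0.2164 0.0000
21.6812 11.2221 3.4537 0.4186 0.0000 0.0000
26.5332 16.2026 5.9297 0.8099 0.0000 0.0000 0.0000
30.8304 21.6812 10.0165 1.5670 0.0000 0.0000 0.0000 0.0000
34.6362 26.5332 16.2026 3.0317 0.0000 0.0000 0.0000 0.0000 0.0000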